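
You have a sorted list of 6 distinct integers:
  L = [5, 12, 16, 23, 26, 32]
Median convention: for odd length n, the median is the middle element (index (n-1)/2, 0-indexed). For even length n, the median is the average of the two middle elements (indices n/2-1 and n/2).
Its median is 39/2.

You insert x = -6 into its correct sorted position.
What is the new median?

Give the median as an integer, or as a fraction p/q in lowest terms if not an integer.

Answer: 16

Derivation:
Old list (sorted, length 6): [5, 12, 16, 23, 26, 32]
Old median = 39/2
Insert x = -6
Old length even (6). Middle pair: indices 2,3 = 16,23.
New length odd (7). New median = single middle element.
x = -6: 0 elements are < x, 6 elements are > x.
New sorted list: [-6, 5, 12, 16, 23, 26, 32]
New median = 16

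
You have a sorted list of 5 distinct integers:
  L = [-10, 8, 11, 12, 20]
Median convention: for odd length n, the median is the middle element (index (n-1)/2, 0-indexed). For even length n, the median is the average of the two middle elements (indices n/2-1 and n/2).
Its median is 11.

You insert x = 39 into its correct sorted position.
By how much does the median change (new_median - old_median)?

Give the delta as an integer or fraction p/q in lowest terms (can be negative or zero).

Old median = 11
After inserting x = 39: new sorted = [-10, 8, 11, 12, 20, 39]
New median = 23/2
Delta = 23/2 - 11 = 1/2

Answer: 1/2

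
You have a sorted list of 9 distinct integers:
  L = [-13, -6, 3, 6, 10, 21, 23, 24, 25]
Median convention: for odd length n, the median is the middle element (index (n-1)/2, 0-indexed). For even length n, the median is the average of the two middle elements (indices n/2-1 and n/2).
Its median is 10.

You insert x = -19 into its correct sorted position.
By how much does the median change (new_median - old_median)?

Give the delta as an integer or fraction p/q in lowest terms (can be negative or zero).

Answer: -2

Derivation:
Old median = 10
After inserting x = -19: new sorted = [-19, -13, -6, 3, 6, 10, 21, 23, 24, 25]
New median = 8
Delta = 8 - 10 = -2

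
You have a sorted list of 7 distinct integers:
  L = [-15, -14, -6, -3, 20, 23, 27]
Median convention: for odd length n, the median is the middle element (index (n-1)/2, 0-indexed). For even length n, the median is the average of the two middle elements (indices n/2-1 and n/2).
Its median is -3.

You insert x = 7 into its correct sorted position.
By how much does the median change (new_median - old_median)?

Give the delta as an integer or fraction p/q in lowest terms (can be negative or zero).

Answer: 5

Derivation:
Old median = -3
After inserting x = 7: new sorted = [-15, -14, -6, -3, 7, 20, 23, 27]
New median = 2
Delta = 2 - -3 = 5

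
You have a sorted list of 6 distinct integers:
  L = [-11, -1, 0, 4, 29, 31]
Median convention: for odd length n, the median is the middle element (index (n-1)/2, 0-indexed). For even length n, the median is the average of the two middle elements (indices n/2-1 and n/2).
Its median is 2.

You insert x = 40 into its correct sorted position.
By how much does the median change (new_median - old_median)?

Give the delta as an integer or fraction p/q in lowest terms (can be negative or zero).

Answer: 2

Derivation:
Old median = 2
After inserting x = 40: new sorted = [-11, -1, 0, 4, 29, 31, 40]
New median = 4
Delta = 4 - 2 = 2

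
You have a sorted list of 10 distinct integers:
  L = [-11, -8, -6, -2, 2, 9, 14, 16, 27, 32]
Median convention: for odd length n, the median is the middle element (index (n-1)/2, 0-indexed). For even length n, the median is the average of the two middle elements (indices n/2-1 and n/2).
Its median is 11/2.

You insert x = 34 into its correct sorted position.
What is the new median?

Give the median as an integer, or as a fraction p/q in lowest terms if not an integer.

Old list (sorted, length 10): [-11, -8, -6, -2, 2, 9, 14, 16, 27, 32]
Old median = 11/2
Insert x = 34
Old length even (10). Middle pair: indices 4,5 = 2,9.
New length odd (11). New median = single middle element.
x = 34: 10 elements are < x, 0 elements are > x.
New sorted list: [-11, -8, -6, -2, 2, 9, 14, 16, 27, 32, 34]
New median = 9

Answer: 9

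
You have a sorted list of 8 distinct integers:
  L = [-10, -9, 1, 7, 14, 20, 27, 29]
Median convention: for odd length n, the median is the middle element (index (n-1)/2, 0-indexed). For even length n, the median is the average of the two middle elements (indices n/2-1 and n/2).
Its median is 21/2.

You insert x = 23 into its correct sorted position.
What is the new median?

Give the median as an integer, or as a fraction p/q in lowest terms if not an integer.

Answer: 14

Derivation:
Old list (sorted, length 8): [-10, -9, 1, 7, 14, 20, 27, 29]
Old median = 21/2
Insert x = 23
Old length even (8). Middle pair: indices 3,4 = 7,14.
New length odd (9). New median = single middle element.
x = 23: 6 elements are < x, 2 elements are > x.
New sorted list: [-10, -9, 1, 7, 14, 20, 23, 27, 29]
New median = 14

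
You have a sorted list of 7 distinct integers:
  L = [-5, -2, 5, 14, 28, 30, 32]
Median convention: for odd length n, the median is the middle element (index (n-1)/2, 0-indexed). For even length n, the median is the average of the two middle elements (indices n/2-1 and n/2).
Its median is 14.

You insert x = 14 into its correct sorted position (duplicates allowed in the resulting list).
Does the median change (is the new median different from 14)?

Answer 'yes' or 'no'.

Answer: no

Derivation:
Old median = 14
Insert x = 14
New median = 14
Changed? no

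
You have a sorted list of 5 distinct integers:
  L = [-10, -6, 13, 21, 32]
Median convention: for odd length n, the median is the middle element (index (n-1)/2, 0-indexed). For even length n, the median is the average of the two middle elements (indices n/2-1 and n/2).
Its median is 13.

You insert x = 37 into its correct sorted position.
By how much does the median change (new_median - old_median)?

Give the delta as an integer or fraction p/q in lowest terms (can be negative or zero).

Old median = 13
After inserting x = 37: new sorted = [-10, -6, 13, 21, 32, 37]
New median = 17
Delta = 17 - 13 = 4

Answer: 4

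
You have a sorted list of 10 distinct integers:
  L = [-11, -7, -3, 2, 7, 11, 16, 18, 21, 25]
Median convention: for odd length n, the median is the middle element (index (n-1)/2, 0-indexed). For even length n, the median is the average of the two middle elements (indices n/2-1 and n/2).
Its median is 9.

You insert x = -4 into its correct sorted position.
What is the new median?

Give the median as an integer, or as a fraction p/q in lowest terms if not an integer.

Answer: 7

Derivation:
Old list (sorted, length 10): [-11, -7, -3, 2, 7, 11, 16, 18, 21, 25]
Old median = 9
Insert x = -4
Old length even (10). Middle pair: indices 4,5 = 7,11.
New length odd (11). New median = single middle element.
x = -4: 2 elements are < x, 8 elements are > x.
New sorted list: [-11, -7, -4, -3, 2, 7, 11, 16, 18, 21, 25]
New median = 7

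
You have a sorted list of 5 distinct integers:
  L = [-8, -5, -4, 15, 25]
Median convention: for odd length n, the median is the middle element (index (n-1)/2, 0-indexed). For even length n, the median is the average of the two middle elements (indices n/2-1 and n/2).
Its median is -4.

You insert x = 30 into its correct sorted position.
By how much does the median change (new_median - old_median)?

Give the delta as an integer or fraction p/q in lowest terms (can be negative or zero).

Old median = -4
After inserting x = 30: new sorted = [-8, -5, -4, 15, 25, 30]
New median = 11/2
Delta = 11/2 - -4 = 19/2

Answer: 19/2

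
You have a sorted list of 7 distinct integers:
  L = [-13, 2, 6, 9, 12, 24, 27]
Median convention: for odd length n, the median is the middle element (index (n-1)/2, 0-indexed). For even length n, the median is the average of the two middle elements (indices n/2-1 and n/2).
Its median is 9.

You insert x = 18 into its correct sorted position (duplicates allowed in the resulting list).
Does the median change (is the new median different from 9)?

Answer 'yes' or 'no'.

Old median = 9
Insert x = 18
New median = 21/2
Changed? yes

Answer: yes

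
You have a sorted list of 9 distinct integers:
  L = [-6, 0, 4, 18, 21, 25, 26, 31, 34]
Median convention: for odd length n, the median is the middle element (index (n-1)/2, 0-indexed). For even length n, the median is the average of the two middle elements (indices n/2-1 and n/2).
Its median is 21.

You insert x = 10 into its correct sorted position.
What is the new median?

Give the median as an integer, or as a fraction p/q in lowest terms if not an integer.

Answer: 39/2

Derivation:
Old list (sorted, length 9): [-6, 0, 4, 18, 21, 25, 26, 31, 34]
Old median = 21
Insert x = 10
Old length odd (9). Middle was index 4 = 21.
New length even (10). New median = avg of two middle elements.
x = 10: 3 elements are < x, 6 elements are > x.
New sorted list: [-6, 0, 4, 10, 18, 21, 25, 26, 31, 34]
New median = 39/2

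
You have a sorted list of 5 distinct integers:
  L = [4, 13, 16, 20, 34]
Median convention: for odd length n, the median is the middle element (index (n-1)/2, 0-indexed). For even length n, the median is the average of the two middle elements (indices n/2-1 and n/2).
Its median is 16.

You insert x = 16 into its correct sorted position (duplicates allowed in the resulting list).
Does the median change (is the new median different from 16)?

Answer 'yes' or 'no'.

Answer: no

Derivation:
Old median = 16
Insert x = 16
New median = 16
Changed? no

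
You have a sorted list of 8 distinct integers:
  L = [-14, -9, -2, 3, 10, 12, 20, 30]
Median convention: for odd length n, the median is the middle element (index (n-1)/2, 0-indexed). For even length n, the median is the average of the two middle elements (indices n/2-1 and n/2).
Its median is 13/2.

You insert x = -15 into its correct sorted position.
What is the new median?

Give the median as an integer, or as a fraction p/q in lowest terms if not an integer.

Old list (sorted, length 8): [-14, -9, -2, 3, 10, 12, 20, 30]
Old median = 13/2
Insert x = -15
Old length even (8). Middle pair: indices 3,4 = 3,10.
New length odd (9). New median = single middle element.
x = -15: 0 elements are < x, 8 elements are > x.
New sorted list: [-15, -14, -9, -2, 3, 10, 12, 20, 30]
New median = 3

Answer: 3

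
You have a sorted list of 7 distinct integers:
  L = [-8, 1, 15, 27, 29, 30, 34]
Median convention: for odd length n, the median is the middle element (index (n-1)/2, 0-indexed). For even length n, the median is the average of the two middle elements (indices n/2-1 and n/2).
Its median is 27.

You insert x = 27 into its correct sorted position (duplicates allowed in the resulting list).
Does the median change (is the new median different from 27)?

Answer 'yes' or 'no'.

Old median = 27
Insert x = 27
New median = 27
Changed? no

Answer: no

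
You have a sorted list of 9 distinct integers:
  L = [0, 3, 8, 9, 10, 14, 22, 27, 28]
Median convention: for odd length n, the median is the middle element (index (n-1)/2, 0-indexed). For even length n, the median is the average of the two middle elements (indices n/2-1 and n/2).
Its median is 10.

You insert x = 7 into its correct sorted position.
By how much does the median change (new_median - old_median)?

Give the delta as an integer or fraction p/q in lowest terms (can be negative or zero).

Answer: -1/2

Derivation:
Old median = 10
After inserting x = 7: new sorted = [0, 3, 7, 8, 9, 10, 14, 22, 27, 28]
New median = 19/2
Delta = 19/2 - 10 = -1/2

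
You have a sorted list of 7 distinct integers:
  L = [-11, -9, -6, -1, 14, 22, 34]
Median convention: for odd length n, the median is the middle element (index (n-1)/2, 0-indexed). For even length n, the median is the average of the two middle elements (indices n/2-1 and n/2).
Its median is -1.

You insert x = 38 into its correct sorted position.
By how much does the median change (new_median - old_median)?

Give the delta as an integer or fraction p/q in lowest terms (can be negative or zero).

Old median = -1
After inserting x = 38: new sorted = [-11, -9, -6, -1, 14, 22, 34, 38]
New median = 13/2
Delta = 13/2 - -1 = 15/2

Answer: 15/2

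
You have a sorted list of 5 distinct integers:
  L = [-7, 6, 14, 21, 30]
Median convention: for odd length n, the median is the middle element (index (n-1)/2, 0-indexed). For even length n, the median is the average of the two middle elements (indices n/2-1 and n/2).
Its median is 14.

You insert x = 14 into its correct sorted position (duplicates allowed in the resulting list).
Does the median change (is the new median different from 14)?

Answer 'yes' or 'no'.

Answer: no

Derivation:
Old median = 14
Insert x = 14
New median = 14
Changed? no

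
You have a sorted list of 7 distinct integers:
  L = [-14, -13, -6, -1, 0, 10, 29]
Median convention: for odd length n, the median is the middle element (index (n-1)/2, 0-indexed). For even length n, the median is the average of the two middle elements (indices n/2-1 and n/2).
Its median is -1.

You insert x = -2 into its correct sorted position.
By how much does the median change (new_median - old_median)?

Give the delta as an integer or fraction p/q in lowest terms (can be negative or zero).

Answer: -1/2

Derivation:
Old median = -1
After inserting x = -2: new sorted = [-14, -13, -6, -2, -1, 0, 10, 29]
New median = -3/2
Delta = -3/2 - -1 = -1/2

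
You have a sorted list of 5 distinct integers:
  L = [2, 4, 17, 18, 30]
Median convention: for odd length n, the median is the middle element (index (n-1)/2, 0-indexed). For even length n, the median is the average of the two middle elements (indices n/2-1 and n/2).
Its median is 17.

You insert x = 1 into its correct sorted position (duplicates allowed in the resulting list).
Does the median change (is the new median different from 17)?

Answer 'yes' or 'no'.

Answer: yes

Derivation:
Old median = 17
Insert x = 1
New median = 21/2
Changed? yes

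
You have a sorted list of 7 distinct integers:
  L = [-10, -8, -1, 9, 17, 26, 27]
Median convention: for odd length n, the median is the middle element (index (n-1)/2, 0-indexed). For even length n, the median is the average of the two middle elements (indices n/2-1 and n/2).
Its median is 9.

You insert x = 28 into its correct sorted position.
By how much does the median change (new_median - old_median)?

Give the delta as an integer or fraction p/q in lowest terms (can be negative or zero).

Old median = 9
After inserting x = 28: new sorted = [-10, -8, -1, 9, 17, 26, 27, 28]
New median = 13
Delta = 13 - 9 = 4

Answer: 4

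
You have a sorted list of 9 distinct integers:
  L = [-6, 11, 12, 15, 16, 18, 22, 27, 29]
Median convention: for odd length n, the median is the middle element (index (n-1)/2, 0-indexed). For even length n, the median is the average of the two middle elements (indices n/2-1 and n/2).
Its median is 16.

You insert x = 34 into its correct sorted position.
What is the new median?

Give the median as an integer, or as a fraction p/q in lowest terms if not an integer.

Answer: 17

Derivation:
Old list (sorted, length 9): [-6, 11, 12, 15, 16, 18, 22, 27, 29]
Old median = 16
Insert x = 34
Old length odd (9). Middle was index 4 = 16.
New length even (10). New median = avg of two middle elements.
x = 34: 9 elements are < x, 0 elements are > x.
New sorted list: [-6, 11, 12, 15, 16, 18, 22, 27, 29, 34]
New median = 17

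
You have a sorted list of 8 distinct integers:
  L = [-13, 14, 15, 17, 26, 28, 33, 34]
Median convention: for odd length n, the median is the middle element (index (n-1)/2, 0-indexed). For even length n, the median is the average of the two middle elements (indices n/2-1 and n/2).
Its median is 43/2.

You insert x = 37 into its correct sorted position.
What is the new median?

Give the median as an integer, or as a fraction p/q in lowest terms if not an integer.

Answer: 26

Derivation:
Old list (sorted, length 8): [-13, 14, 15, 17, 26, 28, 33, 34]
Old median = 43/2
Insert x = 37
Old length even (8). Middle pair: indices 3,4 = 17,26.
New length odd (9). New median = single middle element.
x = 37: 8 elements are < x, 0 elements are > x.
New sorted list: [-13, 14, 15, 17, 26, 28, 33, 34, 37]
New median = 26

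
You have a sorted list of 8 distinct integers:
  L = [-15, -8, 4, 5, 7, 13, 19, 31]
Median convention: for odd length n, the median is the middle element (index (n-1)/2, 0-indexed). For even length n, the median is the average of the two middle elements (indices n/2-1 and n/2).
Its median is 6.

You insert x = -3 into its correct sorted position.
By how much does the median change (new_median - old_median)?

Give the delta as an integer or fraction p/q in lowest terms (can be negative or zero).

Answer: -1

Derivation:
Old median = 6
After inserting x = -3: new sorted = [-15, -8, -3, 4, 5, 7, 13, 19, 31]
New median = 5
Delta = 5 - 6 = -1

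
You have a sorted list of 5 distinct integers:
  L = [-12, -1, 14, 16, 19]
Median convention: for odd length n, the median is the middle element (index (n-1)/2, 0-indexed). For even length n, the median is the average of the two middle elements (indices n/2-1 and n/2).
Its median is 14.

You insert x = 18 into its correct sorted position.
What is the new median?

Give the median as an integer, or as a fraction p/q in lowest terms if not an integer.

Answer: 15

Derivation:
Old list (sorted, length 5): [-12, -1, 14, 16, 19]
Old median = 14
Insert x = 18
Old length odd (5). Middle was index 2 = 14.
New length even (6). New median = avg of two middle elements.
x = 18: 4 elements are < x, 1 elements are > x.
New sorted list: [-12, -1, 14, 16, 18, 19]
New median = 15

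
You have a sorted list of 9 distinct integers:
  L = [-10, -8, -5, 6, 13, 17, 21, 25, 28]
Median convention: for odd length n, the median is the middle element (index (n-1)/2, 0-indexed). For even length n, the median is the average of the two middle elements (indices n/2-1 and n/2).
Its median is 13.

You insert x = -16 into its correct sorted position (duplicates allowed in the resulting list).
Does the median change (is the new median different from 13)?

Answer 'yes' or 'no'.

Old median = 13
Insert x = -16
New median = 19/2
Changed? yes

Answer: yes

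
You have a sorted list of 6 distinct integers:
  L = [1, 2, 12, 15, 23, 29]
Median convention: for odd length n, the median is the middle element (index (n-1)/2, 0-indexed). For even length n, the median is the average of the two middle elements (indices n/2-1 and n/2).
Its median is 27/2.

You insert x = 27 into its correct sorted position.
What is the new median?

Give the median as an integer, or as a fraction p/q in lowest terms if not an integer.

Old list (sorted, length 6): [1, 2, 12, 15, 23, 29]
Old median = 27/2
Insert x = 27
Old length even (6). Middle pair: indices 2,3 = 12,15.
New length odd (7). New median = single middle element.
x = 27: 5 elements are < x, 1 elements are > x.
New sorted list: [1, 2, 12, 15, 23, 27, 29]
New median = 15

Answer: 15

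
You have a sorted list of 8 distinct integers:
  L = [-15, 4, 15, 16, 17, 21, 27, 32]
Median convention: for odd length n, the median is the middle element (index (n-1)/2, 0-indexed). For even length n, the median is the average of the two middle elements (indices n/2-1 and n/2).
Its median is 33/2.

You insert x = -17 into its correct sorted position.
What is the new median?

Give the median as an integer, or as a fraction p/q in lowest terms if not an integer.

Answer: 16

Derivation:
Old list (sorted, length 8): [-15, 4, 15, 16, 17, 21, 27, 32]
Old median = 33/2
Insert x = -17
Old length even (8). Middle pair: indices 3,4 = 16,17.
New length odd (9). New median = single middle element.
x = -17: 0 elements are < x, 8 elements are > x.
New sorted list: [-17, -15, 4, 15, 16, 17, 21, 27, 32]
New median = 16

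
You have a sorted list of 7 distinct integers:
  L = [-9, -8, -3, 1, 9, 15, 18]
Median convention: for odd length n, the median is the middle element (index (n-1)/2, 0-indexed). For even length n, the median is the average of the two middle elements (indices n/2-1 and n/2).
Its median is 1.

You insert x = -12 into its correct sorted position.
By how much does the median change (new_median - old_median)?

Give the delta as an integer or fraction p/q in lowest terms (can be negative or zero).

Old median = 1
After inserting x = -12: new sorted = [-12, -9, -8, -3, 1, 9, 15, 18]
New median = -1
Delta = -1 - 1 = -2

Answer: -2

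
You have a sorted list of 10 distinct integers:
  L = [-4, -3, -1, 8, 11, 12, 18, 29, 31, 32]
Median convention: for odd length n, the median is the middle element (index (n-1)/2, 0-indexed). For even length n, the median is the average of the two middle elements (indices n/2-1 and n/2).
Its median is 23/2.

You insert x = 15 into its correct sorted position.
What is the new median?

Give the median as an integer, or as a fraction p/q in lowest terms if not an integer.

Answer: 12

Derivation:
Old list (sorted, length 10): [-4, -3, -1, 8, 11, 12, 18, 29, 31, 32]
Old median = 23/2
Insert x = 15
Old length even (10). Middle pair: indices 4,5 = 11,12.
New length odd (11). New median = single middle element.
x = 15: 6 elements are < x, 4 elements are > x.
New sorted list: [-4, -3, -1, 8, 11, 12, 15, 18, 29, 31, 32]
New median = 12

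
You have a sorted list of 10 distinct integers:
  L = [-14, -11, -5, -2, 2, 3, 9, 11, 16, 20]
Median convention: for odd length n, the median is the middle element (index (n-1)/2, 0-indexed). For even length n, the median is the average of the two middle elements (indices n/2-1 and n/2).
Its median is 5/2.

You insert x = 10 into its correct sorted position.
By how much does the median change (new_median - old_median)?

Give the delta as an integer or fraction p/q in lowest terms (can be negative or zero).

Answer: 1/2

Derivation:
Old median = 5/2
After inserting x = 10: new sorted = [-14, -11, -5, -2, 2, 3, 9, 10, 11, 16, 20]
New median = 3
Delta = 3 - 5/2 = 1/2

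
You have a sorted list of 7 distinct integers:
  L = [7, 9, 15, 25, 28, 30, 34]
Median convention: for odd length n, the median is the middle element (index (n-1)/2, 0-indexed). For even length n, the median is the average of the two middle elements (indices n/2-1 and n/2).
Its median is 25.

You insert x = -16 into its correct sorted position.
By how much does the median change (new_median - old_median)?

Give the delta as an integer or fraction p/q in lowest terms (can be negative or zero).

Answer: -5

Derivation:
Old median = 25
After inserting x = -16: new sorted = [-16, 7, 9, 15, 25, 28, 30, 34]
New median = 20
Delta = 20 - 25 = -5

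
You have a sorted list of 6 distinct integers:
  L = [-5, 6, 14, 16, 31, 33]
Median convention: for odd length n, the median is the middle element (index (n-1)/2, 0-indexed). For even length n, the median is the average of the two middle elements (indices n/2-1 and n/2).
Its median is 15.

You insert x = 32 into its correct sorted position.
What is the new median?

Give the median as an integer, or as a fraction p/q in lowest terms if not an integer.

Answer: 16

Derivation:
Old list (sorted, length 6): [-5, 6, 14, 16, 31, 33]
Old median = 15
Insert x = 32
Old length even (6). Middle pair: indices 2,3 = 14,16.
New length odd (7). New median = single middle element.
x = 32: 5 elements are < x, 1 elements are > x.
New sorted list: [-5, 6, 14, 16, 31, 32, 33]
New median = 16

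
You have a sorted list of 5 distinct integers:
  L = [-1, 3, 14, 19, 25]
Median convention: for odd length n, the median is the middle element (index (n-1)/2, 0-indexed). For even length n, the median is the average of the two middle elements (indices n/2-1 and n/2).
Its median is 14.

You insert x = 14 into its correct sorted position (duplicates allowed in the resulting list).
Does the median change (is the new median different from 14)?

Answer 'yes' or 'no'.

Answer: no

Derivation:
Old median = 14
Insert x = 14
New median = 14
Changed? no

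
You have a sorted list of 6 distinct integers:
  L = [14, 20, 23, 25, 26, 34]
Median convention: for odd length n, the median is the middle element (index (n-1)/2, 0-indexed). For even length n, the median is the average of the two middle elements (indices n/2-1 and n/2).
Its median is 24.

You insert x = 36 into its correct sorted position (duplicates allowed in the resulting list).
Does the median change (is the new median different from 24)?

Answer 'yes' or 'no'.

Old median = 24
Insert x = 36
New median = 25
Changed? yes

Answer: yes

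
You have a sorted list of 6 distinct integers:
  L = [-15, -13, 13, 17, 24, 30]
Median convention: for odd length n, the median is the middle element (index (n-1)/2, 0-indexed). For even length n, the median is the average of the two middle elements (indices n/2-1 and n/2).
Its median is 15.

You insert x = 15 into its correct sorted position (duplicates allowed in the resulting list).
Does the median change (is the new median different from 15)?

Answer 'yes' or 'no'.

Old median = 15
Insert x = 15
New median = 15
Changed? no

Answer: no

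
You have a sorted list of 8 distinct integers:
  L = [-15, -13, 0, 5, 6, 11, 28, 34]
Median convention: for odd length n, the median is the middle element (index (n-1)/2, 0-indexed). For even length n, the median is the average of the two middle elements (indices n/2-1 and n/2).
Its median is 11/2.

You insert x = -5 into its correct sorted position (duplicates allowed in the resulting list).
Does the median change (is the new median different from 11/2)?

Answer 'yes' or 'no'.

Answer: yes

Derivation:
Old median = 11/2
Insert x = -5
New median = 5
Changed? yes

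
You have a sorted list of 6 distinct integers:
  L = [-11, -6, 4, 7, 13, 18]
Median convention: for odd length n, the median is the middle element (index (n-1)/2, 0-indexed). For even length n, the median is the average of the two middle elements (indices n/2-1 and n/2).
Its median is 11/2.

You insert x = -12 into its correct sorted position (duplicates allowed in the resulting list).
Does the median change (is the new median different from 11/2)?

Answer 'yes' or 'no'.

Old median = 11/2
Insert x = -12
New median = 4
Changed? yes

Answer: yes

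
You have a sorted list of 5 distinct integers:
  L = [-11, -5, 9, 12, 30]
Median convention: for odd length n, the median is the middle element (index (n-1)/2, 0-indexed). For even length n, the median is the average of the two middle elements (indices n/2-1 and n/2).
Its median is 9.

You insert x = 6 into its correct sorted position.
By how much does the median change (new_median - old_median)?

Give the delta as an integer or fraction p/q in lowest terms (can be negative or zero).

Old median = 9
After inserting x = 6: new sorted = [-11, -5, 6, 9, 12, 30]
New median = 15/2
Delta = 15/2 - 9 = -3/2

Answer: -3/2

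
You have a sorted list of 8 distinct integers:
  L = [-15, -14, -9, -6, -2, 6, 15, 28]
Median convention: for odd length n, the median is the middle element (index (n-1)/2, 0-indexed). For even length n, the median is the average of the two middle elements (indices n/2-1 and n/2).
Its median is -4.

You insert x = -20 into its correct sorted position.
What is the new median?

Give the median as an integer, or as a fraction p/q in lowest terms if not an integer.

Old list (sorted, length 8): [-15, -14, -9, -6, -2, 6, 15, 28]
Old median = -4
Insert x = -20
Old length even (8). Middle pair: indices 3,4 = -6,-2.
New length odd (9). New median = single middle element.
x = -20: 0 elements are < x, 8 elements are > x.
New sorted list: [-20, -15, -14, -9, -6, -2, 6, 15, 28]
New median = -6

Answer: -6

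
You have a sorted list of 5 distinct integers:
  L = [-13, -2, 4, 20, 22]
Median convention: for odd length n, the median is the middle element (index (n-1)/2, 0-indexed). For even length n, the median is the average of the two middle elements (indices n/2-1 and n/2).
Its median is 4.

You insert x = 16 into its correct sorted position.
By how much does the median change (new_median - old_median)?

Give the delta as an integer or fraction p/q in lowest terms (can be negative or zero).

Answer: 6

Derivation:
Old median = 4
After inserting x = 16: new sorted = [-13, -2, 4, 16, 20, 22]
New median = 10
Delta = 10 - 4 = 6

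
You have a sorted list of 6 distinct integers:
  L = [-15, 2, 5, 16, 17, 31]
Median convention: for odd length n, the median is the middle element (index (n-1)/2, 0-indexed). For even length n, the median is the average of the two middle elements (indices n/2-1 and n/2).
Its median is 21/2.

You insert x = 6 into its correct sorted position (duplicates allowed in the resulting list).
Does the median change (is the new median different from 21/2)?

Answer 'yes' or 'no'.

Old median = 21/2
Insert x = 6
New median = 6
Changed? yes

Answer: yes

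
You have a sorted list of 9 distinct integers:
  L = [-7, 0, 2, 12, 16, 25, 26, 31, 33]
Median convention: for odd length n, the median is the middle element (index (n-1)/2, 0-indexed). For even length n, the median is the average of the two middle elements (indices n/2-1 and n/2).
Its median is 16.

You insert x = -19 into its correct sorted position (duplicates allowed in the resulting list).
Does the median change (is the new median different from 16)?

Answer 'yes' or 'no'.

Answer: yes

Derivation:
Old median = 16
Insert x = -19
New median = 14
Changed? yes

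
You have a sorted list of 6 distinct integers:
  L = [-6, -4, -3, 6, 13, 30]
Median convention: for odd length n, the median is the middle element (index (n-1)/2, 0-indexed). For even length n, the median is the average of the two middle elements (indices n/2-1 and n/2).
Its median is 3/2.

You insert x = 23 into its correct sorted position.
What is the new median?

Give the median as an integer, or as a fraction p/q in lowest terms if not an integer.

Answer: 6

Derivation:
Old list (sorted, length 6): [-6, -4, -3, 6, 13, 30]
Old median = 3/2
Insert x = 23
Old length even (6). Middle pair: indices 2,3 = -3,6.
New length odd (7). New median = single middle element.
x = 23: 5 elements are < x, 1 elements are > x.
New sorted list: [-6, -4, -3, 6, 13, 23, 30]
New median = 6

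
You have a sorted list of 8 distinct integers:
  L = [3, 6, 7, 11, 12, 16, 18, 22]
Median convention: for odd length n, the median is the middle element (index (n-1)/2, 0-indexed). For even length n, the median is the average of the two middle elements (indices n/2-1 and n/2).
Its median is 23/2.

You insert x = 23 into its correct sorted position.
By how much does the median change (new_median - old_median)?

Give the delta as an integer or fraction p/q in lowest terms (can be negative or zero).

Answer: 1/2

Derivation:
Old median = 23/2
After inserting x = 23: new sorted = [3, 6, 7, 11, 12, 16, 18, 22, 23]
New median = 12
Delta = 12 - 23/2 = 1/2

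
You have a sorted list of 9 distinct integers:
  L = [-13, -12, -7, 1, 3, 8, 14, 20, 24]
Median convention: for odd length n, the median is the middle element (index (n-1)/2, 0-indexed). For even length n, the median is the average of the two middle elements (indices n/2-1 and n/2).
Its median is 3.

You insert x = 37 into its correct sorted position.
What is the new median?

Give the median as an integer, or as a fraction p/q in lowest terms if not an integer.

Answer: 11/2

Derivation:
Old list (sorted, length 9): [-13, -12, -7, 1, 3, 8, 14, 20, 24]
Old median = 3
Insert x = 37
Old length odd (9). Middle was index 4 = 3.
New length even (10). New median = avg of two middle elements.
x = 37: 9 elements are < x, 0 elements are > x.
New sorted list: [-13, -12, -7, 1, 3, 8, 14, 20, 24, 37]
New median = 11/2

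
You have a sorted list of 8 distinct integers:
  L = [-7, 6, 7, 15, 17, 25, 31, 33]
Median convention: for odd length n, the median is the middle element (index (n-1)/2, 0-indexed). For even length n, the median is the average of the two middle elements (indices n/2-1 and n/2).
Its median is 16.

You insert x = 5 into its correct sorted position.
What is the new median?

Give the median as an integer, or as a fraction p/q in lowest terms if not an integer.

Old list (sorted, length 8): [-7, 6, 7, 15, 17, 25, 31, 33]
Old median = 16
Insert x = 5
Old length even (8). Middle pair: indices 3,4 = 15,17.
New length odd (9). New median = single middle element.
x = 5: 1 elements are < x, 7 elements are > x.
New sorted list: [-7, 5, 6, 7, 15, 17, 25, 31, 33]
New median = 15

Answer: 15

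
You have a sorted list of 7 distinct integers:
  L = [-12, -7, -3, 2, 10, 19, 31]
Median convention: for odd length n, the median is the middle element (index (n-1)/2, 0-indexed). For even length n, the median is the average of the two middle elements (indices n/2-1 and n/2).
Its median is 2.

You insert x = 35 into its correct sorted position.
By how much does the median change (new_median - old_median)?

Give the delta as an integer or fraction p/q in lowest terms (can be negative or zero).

Old median = 2
After inserting x = 35: new sorted = [-12, -7, -3, 2, 10, 19, 31, 35]
New median = 6
Delta = 6 - 2 = 4

Answer: 4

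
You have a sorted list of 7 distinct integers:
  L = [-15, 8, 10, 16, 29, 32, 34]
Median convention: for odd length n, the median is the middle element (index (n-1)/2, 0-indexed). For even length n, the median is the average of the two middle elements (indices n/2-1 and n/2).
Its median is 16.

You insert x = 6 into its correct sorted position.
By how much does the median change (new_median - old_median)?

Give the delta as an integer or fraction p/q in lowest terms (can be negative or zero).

Old median = 16
After inserting x = 6: new sorted = [-15, 6, 8, 10, 16, 29, 32, 34]
New median = 13
Delta = 13 - 16 = -3

Answer: -3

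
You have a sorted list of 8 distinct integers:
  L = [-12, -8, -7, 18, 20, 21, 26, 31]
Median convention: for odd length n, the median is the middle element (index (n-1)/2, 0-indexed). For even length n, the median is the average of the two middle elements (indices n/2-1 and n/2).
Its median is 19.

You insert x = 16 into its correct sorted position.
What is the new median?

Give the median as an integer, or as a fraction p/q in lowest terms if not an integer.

Answer: 18

Derivation:
Old list (sorted, length 8): [-12, -8, -7, 18, 20, 21, 26, 31]
Old median = 19
Insert x = 16
Old length even (8). Middle pair: indices 3,4 = 18,20.
New length odd (9). New median = single middle element.
x = 16: 3 elements are < x, 5 elements are > x.
New sorted list: [-12, -8, -7, 16, 18, 20, 21, 26, 31]
New median = 18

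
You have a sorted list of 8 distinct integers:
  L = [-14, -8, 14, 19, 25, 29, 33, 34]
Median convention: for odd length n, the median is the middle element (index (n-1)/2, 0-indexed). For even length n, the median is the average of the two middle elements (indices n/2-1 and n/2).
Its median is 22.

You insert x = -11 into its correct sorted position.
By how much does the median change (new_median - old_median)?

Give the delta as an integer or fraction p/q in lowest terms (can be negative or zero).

Answer: -3

Derivation:
Old median = 22
After inserting x = -11: new sorted = [-14, -11, -8, 14, 19, 25, 29, 33, 34]
New median = 19
Delta = 19 - 22 = -3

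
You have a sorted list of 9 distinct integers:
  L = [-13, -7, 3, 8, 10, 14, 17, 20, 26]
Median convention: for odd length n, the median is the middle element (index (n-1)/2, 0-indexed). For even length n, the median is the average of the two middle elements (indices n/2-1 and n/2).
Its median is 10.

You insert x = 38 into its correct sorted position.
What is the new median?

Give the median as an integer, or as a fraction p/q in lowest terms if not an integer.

Old list (sorted, length 9): [-13, -7, 3, 8, 10, 14, 17, 20, 26]
Old median = 10
Insert x = 38
Old length odd (9). Middle was index 4 = 10.
New length even (10). New median = avg of two middle elements.
x = 38: 9 elements are < x, 0 elements are > x.
New sorted list: [-13, -7, 3, 8, 10, 14, 17, 20, 26, 38]
New median = 12

Answer: 12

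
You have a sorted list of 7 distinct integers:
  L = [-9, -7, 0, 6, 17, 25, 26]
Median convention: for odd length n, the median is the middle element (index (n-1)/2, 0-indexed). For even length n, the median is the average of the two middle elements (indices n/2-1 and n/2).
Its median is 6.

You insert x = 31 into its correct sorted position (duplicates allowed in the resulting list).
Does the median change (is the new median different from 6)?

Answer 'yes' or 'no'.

Answer: yes

Derivation:
Old median = 6
Insert x = 31
New median = 23/2
Changed? yes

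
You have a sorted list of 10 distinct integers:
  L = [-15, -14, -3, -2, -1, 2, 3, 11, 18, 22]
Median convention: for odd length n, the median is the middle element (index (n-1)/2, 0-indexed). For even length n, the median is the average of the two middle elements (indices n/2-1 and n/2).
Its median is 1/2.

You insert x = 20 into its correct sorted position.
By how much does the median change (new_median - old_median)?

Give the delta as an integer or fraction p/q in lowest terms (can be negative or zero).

Old median = 1/2
After inserting x = 20: new sorted = [-15, -14, -3, -2, -1, 2, 3, 11, 18, 20, 22]
New median = 2
Delta = 2 - 1/2 = 3/2

Answer: 3/2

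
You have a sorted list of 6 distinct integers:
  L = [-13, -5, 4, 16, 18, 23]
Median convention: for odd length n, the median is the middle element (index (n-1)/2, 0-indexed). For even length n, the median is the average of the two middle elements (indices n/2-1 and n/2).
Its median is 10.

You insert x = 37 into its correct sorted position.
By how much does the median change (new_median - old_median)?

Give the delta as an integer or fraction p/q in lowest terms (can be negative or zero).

Old median = 10
After inserting x = 37: new sorted = [-13, -5, 4, 16, 18, 23, 37]
New median = 16
Delta = 16 - 10 = 6

Answer: 6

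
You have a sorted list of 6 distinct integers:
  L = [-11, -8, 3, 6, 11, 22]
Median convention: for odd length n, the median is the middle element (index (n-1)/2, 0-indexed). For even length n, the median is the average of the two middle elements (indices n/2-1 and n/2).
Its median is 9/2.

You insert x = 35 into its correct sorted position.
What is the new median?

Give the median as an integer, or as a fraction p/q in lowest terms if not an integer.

Answer: 6

Derivation:
Old list (sorted, length 6): [-11, -8, 3, 6, 11, 22]
Old median = 9/2
Insert x = 35
Old length even (6). Middle pair: indices 2,3 = 3,6.
New length odd (7). New median = single middle element.
x = 35: 6 elements are < x, 0 elements are > x.
New sorted list: [-11, -8, 3, 6, 11, 22, 35]
New median = 6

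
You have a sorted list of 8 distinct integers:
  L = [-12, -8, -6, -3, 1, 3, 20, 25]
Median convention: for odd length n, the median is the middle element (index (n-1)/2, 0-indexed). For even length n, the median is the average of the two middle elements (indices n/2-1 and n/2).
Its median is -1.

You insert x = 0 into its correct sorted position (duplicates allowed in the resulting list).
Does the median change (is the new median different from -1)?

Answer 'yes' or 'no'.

Old median = -1
Insert x = 0
New median = 0
Changed? yes

Answer: yes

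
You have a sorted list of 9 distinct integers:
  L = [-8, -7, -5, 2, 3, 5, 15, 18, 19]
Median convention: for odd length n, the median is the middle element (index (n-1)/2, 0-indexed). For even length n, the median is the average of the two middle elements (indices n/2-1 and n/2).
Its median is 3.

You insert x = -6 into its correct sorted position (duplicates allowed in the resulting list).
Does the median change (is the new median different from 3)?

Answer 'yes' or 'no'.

Old median = 3
Insert x = -6
New median = 5/2
Changed? yes

Answer: yes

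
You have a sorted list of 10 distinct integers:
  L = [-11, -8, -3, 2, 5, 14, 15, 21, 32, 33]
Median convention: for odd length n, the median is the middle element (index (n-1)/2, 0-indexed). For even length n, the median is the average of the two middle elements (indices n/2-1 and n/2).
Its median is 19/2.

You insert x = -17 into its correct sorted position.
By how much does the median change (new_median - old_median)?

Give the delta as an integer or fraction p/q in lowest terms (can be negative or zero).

Old median = 19/2
After inserting x = -17: new sorted = [-17, -11, -8, -3, 2, 5, 14, 15, 21, 32, 33]
New median = 5
Delta = 5 - 19/2 = -9/2

Answer: -9/2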